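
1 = 1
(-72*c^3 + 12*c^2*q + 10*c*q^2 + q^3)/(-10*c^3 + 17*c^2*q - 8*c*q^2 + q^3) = (36*c^2 + 12*c*q + q^2)/(5*c^2 - 6*c*q + q^2)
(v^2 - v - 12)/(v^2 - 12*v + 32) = (v + 3)/(v - 8)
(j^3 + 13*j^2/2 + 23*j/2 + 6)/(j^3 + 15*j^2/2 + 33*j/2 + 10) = (2*j + 3)/(2*j + 5)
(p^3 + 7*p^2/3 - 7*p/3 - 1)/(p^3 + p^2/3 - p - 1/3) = (p + 3)/(p + 1)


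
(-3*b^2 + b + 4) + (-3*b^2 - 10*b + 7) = -6*b^2 - 9*b + 11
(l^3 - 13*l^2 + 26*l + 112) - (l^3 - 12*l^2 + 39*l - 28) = -l^2 - 13*l + 140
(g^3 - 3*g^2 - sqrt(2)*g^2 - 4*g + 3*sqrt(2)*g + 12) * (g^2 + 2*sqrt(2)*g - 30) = g^5 - 3*g^4 + sqrt(2)*g^4 - 38*g^3 - 3*sqrt(2)*g^3 + 22*sqrt(2)*g^2 + 114*g^2 - 66*sqrt(2)*g + 120*g - 360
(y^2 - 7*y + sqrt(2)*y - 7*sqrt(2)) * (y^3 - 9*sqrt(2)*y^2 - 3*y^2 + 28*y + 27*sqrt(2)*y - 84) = y^5 - 8*sqrt(2)*y^4 - 10*y^4 + 31*y^3 + 80*sqrt(2)*y^3 - 140*sqrt(2)*y^2 - 100*y^2 - 280*sqrt(2)*y + 210*y + 588*sqrt(2)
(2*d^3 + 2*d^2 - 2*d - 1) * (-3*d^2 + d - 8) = -6*d^5 - 4*d^4 - 8*d^3 - 15*d^2 + 15*d + 8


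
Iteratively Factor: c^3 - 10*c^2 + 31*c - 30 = (c - 5)*(c^2 - 5*c + 6) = (c - 5)*(c - 3)*(c - 2)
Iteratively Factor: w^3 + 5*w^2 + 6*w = (w)*(w^2 + 5*w + 6) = w*(w + 3)*(w + 2)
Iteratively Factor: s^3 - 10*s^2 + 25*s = (s - 5)*(s^2 - 5*s) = (s - 5)^2*(s)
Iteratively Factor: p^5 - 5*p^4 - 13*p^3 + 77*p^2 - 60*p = (p - 3)*(p^4 - 2*p^3 - 19*p^2 + 20*p) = (p - 3)*(p - 1)*(p^3 - p^2 - 20*p) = (p - 5)*(p - 3)*(p - 1)*(p^2 + 4*p) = p*(p - 5)*(p - 3)*(p - 1)*(p + 4)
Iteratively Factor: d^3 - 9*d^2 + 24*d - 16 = (d - 4)*(d^2 - 5*d + 4) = (d - 4)*(d - 1)*(d - 4)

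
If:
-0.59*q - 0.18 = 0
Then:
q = -0.31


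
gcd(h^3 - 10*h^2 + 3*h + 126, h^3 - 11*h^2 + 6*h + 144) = h^2 - 3*h - 18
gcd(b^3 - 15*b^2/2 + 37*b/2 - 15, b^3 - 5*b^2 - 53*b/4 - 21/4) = 1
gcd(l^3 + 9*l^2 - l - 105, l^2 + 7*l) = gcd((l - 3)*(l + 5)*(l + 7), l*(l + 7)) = l + 7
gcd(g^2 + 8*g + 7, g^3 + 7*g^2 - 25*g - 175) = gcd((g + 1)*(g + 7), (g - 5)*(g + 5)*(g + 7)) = g + 7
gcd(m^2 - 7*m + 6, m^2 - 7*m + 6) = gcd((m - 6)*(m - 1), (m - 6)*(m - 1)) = m^2 - 7*m + 6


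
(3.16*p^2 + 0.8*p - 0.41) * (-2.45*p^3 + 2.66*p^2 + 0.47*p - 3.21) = -7.742*p^5 + 6.4456*p^4 + 4.6177*p^3 - 10.8582*p^2 - 2.7607*p + 1.3161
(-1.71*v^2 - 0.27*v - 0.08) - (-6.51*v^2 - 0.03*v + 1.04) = 4.8*v^2 - 0.24*v - 1.12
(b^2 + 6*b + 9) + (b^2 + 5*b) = 2*b^2 + 11*b + 9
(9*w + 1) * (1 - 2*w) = -18*w^2 + 7*w + 1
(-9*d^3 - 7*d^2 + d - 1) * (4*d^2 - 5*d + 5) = -36*d^5 + 17*d^4 - 6*d^3 - 44*d^2 + 10*d - 5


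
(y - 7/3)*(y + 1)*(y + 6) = y^3 + 14*y^2/3 - 31*y/3 - 14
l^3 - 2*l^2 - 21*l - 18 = (l - 6)*(l + 1)*(l + 3)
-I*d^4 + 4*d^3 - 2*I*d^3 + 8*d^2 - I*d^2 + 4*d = d*(d + 1)*(d + 4*I)*(-I*d - I)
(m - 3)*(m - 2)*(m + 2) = m^3 - 3*m^2 - 4*m + 12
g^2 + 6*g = g*(g + 6)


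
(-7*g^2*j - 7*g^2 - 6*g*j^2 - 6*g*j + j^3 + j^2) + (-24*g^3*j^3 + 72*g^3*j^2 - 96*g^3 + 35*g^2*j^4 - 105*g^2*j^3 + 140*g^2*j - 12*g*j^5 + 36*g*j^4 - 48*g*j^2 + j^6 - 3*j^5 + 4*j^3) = -24*g^3*j^3 + 72*g^3*j^2 - 96*g^3 + 35*g^2*j^4 - 105*g^2*j^3 + 133*g^2*j - 7*g^2 - 12*g*j^5 + 36*g*j^4 - 54*g*j^2 - 6*g*j + j^6 - 3*j^5 + 5*j^3 + j^2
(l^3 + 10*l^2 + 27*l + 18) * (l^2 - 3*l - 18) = l^5 + 7*l^4 - 21*l^3 - 243*l^2 - 540*l - 324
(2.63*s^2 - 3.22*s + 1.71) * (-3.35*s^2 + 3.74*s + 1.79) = -8.8105*s^4 + 20.6232*s^3 - 13.0636*s^2 + 0.6316*s + 3.0609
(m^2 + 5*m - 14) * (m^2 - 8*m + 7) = m^4 - 3*m^3 - 47*m^2 + 147*m - 98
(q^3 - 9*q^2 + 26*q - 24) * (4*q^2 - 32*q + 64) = 4*q^5 - 68*q^4 + 456*q^3 - 1504*q^2 + 2432*q - 1536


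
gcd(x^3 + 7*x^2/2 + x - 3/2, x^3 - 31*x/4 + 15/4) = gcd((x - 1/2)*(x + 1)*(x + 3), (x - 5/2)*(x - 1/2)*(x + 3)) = x^2 + 5*x/2 - 3/2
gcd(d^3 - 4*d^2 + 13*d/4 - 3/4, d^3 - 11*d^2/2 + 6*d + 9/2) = d - 3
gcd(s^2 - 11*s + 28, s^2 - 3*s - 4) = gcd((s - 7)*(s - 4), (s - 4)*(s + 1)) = s - 4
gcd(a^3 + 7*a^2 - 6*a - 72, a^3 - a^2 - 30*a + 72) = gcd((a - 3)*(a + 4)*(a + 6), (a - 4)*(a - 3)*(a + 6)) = a^2 + 3*a - 18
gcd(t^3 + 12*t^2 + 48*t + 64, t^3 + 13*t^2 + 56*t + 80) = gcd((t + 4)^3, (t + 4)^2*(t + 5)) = t^2 + 8*t + 16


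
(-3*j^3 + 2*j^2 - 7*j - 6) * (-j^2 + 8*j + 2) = 3*j^5 - 26*j^4 + 17*j^3 - 46*j^2 - 62*j - 12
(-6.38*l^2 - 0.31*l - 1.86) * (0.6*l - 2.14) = -3.828*l^3 + 13.4672*l^2 - 0.4526*l + 3.9804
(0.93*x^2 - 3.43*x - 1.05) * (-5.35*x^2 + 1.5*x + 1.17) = -4.9755*x^4 + 19.7455*x^3 + 1.5606*x^2 - 5.5881*x - 1.2285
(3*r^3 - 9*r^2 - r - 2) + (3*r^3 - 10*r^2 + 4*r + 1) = 6*r^3 - 19*r^2 + 3*r - 1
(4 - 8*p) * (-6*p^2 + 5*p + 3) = 48*p^3 - 64*p^2 - 4*p + 12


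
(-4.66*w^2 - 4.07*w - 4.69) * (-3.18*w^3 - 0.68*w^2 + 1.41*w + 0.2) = 14.8188*w^5 + 16.1114*w^4 + 11.1112*w^3 - 3.4815*w^2 - 7.4269*w - 0.938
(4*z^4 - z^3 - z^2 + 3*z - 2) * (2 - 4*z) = -16*z^5 + 12*z^4 + 2*z^3 - 14*z^2 + 14*z - 4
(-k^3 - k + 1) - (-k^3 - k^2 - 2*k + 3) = k^2 + k - 2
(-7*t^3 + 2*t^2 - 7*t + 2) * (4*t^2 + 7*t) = -28*t^5 - 41*t^4 - 14*t^3 - 41*t^2 + 14*t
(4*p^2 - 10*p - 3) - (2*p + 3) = 4*p^2 - 12*p - 6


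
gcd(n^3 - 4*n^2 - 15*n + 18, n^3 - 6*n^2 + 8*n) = 1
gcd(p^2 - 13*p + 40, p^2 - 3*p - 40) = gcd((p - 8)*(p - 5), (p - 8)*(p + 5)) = p - 8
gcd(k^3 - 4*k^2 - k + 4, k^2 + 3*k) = 1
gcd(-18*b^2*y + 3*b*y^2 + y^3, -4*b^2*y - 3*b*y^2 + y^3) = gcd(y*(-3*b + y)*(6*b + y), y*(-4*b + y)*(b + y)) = y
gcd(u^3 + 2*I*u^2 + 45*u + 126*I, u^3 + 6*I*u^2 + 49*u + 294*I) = u^2 - I*u + 42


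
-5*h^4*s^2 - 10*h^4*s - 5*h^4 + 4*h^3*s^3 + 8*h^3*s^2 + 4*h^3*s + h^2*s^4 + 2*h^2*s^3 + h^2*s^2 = (-h + s)*(5*h + s)*(h*s + h)^2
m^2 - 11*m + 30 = (m - 6)*(m - 5)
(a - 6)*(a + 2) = a^2 - 4*a - 12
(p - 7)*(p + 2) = p^2 - 5*p - 14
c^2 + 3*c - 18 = (c - 3)*(c + 6)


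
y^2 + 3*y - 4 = (y - 1)*(y + 4)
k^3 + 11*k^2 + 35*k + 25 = (k + 1)*(k + 5)^2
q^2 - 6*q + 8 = (q - 4)*(q - 2)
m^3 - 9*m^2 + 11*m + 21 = (m - 7)*(m - 3)*(m + 1)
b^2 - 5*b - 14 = (b - 7)*(b + 2)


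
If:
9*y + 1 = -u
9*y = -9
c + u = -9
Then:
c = -17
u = 8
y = -1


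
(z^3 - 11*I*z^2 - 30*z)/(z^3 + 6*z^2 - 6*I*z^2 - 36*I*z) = (z - 5*I)/(z + 6)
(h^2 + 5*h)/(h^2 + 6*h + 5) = h/(h + 1)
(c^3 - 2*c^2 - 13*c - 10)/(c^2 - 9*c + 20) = (c^2 + 3*c + 2)/(c - 4)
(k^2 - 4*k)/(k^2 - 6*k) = (k - 4)/(k - 6)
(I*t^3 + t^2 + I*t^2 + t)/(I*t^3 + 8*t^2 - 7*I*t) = (t + 1)/(t - 7*I)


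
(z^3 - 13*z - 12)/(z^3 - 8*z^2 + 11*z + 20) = (z + 3)/(z - 5)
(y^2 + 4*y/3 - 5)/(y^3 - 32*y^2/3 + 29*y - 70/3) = (y + 3)/(y^2 - 9*y + 14)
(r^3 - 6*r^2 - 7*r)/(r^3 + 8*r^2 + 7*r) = (r - 7)/(r + 7)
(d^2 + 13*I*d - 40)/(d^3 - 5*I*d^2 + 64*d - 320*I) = (d + 5*I)/(d^2 - 13*I*d - 40)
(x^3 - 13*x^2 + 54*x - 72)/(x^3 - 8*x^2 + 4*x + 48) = (x - 3)/(x + 2)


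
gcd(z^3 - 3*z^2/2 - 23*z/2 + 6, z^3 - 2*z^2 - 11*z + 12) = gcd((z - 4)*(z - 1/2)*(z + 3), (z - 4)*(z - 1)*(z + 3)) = z^2 - z - 12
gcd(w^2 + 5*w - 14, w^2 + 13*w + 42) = w + 7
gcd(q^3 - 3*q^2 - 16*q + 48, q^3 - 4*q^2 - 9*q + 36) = q^2 - 7*q + 12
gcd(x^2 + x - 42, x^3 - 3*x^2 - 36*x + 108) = x - 6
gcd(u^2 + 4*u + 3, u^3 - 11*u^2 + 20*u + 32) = u + 1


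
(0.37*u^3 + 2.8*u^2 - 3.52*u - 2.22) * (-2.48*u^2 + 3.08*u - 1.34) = -0.9176*u^5 - 5.8044*u^4 + 16.8578*u^3 - 9.088*u^2 - 2.1208*u + 2.9748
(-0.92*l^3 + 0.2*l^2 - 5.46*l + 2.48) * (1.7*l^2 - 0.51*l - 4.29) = -1.564*l^5 + 0.8092*l^4 - 5.4372*l^3 + 6.1426*l^2 + 22.1586*l - 10.6392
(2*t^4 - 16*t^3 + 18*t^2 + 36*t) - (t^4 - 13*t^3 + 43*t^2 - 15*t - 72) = t^4 - 3*t^3 - 25*t^2 + 51*t + 72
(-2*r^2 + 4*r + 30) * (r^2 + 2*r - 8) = -2*r^4 + 54*r^2 + 28*r - 240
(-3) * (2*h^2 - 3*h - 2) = -6*h^2 + 9*h + 6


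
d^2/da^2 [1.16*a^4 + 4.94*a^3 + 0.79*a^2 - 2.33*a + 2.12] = 13.92*a^2 + 29.64*a + 1.58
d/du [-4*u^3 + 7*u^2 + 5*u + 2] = -12*u^2 + 14*u + 5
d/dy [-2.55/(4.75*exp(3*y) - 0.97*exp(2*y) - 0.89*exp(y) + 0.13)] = (36.3375*exp(2*y) - 4.947*exp(y) - 2.2695)*exp(y)/(4.75*exp(3*y) - 0.97*exp(2*y) - 0.89*exp(y) + 0.13)^2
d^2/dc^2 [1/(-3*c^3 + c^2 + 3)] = 2*(c^2*(9*c - 2)^2 + (9*c - 1)*(-3*c^3 + c^2 + 3))/(-3*c^3 + c^2 + 3)^3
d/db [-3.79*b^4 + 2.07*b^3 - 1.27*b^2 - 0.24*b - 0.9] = -15.16*b^3 + 6.21*b^2 - 2.54*b - 0.24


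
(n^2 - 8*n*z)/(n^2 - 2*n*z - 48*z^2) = n/(n + 6*z)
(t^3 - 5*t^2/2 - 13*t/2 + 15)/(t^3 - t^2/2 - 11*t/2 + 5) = (t - 3)/(t - 1)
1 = 1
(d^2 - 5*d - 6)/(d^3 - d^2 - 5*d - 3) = (d - 6)/(d^2 - 2*d - 3)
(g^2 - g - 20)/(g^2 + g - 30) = (g + 4)/(g + 6)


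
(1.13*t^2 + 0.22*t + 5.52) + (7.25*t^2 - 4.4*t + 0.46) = 8.38*t^2 - 4.18*t + 5.98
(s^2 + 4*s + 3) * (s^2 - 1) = s^4 + 4*s^3 + 2*s^2 - 4*s - 3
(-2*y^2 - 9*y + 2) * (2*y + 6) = -4*y^3 - 30*y^2 - 50*y + 12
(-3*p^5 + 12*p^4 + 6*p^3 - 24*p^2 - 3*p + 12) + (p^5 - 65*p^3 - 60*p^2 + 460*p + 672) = -2*p^5 + 12*p^4 - 59*p^3 - 84*p^2 + 457*p + 684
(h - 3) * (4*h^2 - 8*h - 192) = 4*h^3 - 20*h^2 - 168*h + 576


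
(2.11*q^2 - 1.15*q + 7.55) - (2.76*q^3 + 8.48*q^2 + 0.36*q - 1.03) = -2.76*q^3 - 6.37*q^2 - 1.51*q + 8.58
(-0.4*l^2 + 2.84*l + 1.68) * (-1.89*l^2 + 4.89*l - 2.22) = 0.756*l^4 - 7.3236*l^3 + 11.6004*l^2 + 1.9104*l - 3.7296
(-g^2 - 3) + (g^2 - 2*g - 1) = -2*g - 4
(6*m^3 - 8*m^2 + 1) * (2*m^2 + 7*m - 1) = 12*m^5 + 26*m^4 - 62*m^3 + 10*m^2 + 7*m - 1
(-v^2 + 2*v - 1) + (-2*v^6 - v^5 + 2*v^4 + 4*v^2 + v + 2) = -2*v^6 - v^5 + 2*v^4 + 3*v^2 + 3*v + 1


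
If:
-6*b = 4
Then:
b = -2/3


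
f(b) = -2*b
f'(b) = -2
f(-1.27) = 2.54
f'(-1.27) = -2.00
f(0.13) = -0.26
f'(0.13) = -2.00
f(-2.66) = 5.32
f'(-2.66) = -2.00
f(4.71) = -9.42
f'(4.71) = -2.00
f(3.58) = -7.16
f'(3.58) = -2.00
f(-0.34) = 0.68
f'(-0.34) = -2.00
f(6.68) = -13.36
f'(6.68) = -2.00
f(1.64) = -3.28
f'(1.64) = -2.00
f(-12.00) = 24.00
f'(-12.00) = -2.00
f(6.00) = -12.00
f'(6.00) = -2.00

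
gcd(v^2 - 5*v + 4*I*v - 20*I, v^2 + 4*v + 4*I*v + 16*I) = v + 4*I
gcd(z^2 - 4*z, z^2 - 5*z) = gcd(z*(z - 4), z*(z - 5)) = z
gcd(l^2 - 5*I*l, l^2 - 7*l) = l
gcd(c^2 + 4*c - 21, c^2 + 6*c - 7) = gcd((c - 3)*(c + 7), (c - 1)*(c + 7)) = c + 7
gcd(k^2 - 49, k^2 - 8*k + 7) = k - 7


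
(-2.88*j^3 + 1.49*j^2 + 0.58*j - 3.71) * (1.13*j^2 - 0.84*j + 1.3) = -3.2544*j^5 + 4.1029*j^4 - 4.3402*j^3 - 2.7425*j^2 + 3.8704*j - 4.823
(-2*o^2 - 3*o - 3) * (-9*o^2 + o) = 18*o^4 + 25*o^3 + 24*o^2 - 3*o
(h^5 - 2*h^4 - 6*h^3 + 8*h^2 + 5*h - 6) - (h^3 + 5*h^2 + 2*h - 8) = h^5 - 2*h^4 - 7*h^3 + 3*h^2 + 3*h + 2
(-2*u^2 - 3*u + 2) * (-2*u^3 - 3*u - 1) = 4*u^5 + 6*u^4 + 2*u^3 + 11*u^2 - 3*u - 2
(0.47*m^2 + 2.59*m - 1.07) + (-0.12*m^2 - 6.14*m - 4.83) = 0.35*m^2 - 3.55*m - 5.9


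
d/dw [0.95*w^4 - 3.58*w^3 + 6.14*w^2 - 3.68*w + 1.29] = 3.8*w^3 - 10.74*w^2 + 12.28*w - 3.68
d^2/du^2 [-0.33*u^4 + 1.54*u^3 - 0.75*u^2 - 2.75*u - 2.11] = -3.96*u^2 + 9.24*u - 1.5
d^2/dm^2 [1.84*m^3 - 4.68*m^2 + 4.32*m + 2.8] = 11.04*m - 9.36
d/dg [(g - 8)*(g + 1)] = 2*g - 7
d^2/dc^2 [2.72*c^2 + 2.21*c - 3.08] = 5.44000000000000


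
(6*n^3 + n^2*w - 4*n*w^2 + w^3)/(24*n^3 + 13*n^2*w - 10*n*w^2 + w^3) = (-2*n + w)/(-8*n + w)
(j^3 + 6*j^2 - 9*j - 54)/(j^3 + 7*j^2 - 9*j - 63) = (j + 6)/(j + 7)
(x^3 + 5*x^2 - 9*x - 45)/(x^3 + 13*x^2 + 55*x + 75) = (x - 3)/(x + 5)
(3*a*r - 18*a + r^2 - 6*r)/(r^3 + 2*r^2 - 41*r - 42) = (3*a + r)/(r^2 + 8*r + 7)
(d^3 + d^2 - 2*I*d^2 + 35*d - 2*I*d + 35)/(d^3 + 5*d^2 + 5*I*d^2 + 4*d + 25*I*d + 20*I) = (d - 7*I)/(d + 4)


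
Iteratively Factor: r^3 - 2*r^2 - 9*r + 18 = (r - 3)*(r^2 + r - 6) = (r - 3)*(r - 2)*(r + 3)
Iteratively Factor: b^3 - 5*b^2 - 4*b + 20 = (b + 2)*(b^2 - 7*b + 10) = (b - 2)*(b + 2)*(b - 5)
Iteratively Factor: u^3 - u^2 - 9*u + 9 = (u + 3)*(u^2 - 4*u + 3) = (u - 1)*(u + 3)*(u - 3)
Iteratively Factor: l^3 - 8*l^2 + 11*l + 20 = (l - 4)*(l^2 - 4*l - 5) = (l - 4)*(l + 1)*(l - 5)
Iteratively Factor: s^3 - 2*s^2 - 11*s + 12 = (s - 4)*(s^2 + 2*s - 3) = (s - 4)*(s - 1)*(s + 3)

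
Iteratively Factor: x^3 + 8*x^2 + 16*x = (x + 4)*(x^2 + 4*x) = (x + 4)^2*(x)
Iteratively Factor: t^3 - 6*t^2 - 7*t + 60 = (t - 5)*(t^2 - t - 12) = (t - 5)*(t - 4)*(t + 3)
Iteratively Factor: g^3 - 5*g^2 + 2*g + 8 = (g + 1)*(g^2 - 6*g + 8) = (g - 4)*(g + 1)*(g - 2)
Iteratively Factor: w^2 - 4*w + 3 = (w - 1)*(w - 3)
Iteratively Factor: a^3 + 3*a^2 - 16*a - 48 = (a + 3)*(a^2 - 16) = (a + 3)*(a + 4)*(a - 4)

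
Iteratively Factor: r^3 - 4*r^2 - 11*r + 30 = (r - 2)*(r^2 - 2*r - 15) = (r - 5)*(r - 2)*(r + 3)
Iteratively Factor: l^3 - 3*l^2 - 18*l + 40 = (l + 4)*(l^2 - 7*l + 10) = (l - 5)*(l + 4)*(l - 2)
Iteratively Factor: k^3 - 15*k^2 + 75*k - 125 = (k - 5)*(k^2 - 10*k + 25) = (k - 5)^2*(k - 5)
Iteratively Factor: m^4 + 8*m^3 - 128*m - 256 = (m + 4)*(m^3 + 4*m^2 - 16*m - 64) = (m - 4)*(m + 4)*(m^2 + 8*m + 16) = (m - 4)*(m + 4)^2*(m + 4)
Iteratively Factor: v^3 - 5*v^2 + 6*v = (v - 3)*(v^2 - 2*v) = v*(v - 3)*(v - 2)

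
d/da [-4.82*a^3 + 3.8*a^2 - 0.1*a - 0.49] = -14.46*a^2 + 7.6*a - 0.1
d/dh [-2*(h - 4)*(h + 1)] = 6 - 4*h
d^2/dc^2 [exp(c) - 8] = exp(c)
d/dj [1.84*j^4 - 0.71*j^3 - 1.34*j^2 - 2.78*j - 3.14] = 7.36*j^3 - 2.13*j^2 - 2.68*j - 2.78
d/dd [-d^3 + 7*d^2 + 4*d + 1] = -3*d^2 + 14*d + 4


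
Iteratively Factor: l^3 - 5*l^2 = (l)*(l^2 - 5*l) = l*(l - 5)*(l)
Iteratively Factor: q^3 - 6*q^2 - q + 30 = (q + 2)*(q^2 - 8*q + 15) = (q - 5)*(q + 2)*(q - 3)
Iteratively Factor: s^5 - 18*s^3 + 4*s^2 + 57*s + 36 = (s - 3)*(s^4 + 3*s^3 - 9*s^2 - 23*s - 12) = (s - 3)*(s + 1)*(s^3 + 2*s^2 - 11*s - 12) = (s - 3)*(s + 1)^2*(s^2 + s - 12) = (s - 3)*(s + 1)^2*(s + 4)*(s - 3)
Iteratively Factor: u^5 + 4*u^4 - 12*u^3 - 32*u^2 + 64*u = (u + 4)*(u^4 - 12*u^2 + 16*u) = (u + 4)^2*(u^3 - 4*u^2 + 4*u) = (u - 2)*(u + 4)^2*(u^2 - 2*u) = u*(u - 2)*(u + 4)^2*(u - 2)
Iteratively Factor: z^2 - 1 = (z - 1)*(z + 1)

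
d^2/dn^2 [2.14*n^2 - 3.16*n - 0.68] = 4.28000000000000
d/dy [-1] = 0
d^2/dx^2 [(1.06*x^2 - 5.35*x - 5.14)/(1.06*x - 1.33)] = -22.8854/(1.191016*x^3 - 4.483164*x^2 + 5.625102*x - 2.352637)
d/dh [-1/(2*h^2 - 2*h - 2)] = (h - 1/2)/(-h^2 + h + 1)^2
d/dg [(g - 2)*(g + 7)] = 2*g + 5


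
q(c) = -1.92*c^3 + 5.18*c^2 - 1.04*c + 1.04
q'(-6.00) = -270.56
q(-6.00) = 608.48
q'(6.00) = -146.24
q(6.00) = -233.44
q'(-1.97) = -43.80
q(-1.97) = 37.87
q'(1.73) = -0.36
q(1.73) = 4.80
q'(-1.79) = -38.04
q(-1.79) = 30.51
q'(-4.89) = -189.43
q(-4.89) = 354.50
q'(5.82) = -135.85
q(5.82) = -208.06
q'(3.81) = -45.18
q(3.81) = -33.92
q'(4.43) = -68.18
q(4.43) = -68.83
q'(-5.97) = -268.18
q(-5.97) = 600.40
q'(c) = -5.76*c^2 + 10.36*c - 1.04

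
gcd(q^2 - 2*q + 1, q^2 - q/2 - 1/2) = q - 1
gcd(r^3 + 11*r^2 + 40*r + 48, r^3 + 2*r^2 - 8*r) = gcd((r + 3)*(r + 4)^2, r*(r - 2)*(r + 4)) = r + 4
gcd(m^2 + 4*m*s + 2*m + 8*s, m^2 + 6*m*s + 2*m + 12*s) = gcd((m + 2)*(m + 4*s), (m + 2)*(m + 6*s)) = m + 2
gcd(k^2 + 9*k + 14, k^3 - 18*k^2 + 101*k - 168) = 1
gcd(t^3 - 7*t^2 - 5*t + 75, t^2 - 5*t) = t - 5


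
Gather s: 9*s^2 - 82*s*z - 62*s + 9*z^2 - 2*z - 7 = 9*s^2 + s*(-82*z - 62) + 9*z^2 - 2*z - 7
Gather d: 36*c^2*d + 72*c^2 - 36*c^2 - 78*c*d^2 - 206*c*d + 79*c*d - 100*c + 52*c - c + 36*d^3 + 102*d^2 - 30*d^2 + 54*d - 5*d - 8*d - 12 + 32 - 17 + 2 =36*c^2 - 49*c + 36*d^3 + d^2*(72 - 78*c) + d*(36*c^2 - 127*c + 41) + 5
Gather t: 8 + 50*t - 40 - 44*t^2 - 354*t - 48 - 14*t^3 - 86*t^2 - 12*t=-14*t^3 - 130*t^2 - 316*t - 80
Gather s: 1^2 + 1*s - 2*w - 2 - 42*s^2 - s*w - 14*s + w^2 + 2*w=-42*s^2 + s*(-w - 13) + w^2 - 1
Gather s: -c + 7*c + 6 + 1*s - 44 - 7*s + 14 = 6*c - 6*s - 24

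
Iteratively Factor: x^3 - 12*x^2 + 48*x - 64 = (x - 4)*(x^2 - 8*x + 16) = (x - 4)^2*(x - 4)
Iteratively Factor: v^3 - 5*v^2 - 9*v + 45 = (v + 3)*(v^2 - 8*v + 15) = (v - 3)*(v + 3)*(v - 5)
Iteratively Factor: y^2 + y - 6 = (y - 2)*(y + 3)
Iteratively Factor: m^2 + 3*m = (m)*(m + 3)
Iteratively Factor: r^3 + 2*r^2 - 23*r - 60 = (r + 4)*(r^2 - 2*r - 15) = (r + 3)*(r + 4)*(r - 5)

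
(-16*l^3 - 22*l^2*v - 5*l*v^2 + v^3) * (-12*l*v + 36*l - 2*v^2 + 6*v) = 192*l^4*v - 576*l^4 + 296*l^3*v^2 - 888*l^3*v + 104*l^2*v^3 - 312*l^2*v^2 - 2*l*v^4 + 6*l*v^3 - 2*v^5 + 6*v^4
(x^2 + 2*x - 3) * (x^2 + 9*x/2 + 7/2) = x^4 + 13*x^3/2 + 19*x^2/2 - 13*x/2 - 21/2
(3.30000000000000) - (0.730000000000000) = 2.57000000000000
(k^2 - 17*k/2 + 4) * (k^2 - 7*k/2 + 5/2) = k^4 - 12*k^3 + 145*k^2/4 - 141*k/4 + 10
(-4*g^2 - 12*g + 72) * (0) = 0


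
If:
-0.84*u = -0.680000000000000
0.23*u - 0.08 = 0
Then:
No Solution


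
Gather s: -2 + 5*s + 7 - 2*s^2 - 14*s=-2*s^2 - 9*s + 5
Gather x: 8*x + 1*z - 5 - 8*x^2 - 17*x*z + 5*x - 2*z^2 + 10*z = -8*x^2 + x*(13 - 17*z) - 2*z^2 + 11*z - 5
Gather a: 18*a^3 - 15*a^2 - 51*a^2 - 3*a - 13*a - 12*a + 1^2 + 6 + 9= 18*a^3 - 66*a^2 - 28*a + 16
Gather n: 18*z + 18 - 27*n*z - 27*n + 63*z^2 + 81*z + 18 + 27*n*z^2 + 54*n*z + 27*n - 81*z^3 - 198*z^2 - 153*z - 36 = n*(27*z^2 + 27*z) - 81*z^3 - 135*z^2 - 54*z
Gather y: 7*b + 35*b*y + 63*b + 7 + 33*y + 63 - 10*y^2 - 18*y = 70*b - 10*y^2 + y*(35*b + 15) + 70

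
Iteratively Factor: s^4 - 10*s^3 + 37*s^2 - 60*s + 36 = (s - 3)*(s^3 - 7*s^2 + 16*s - 12) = (s - 3)*(s - 2)*(s^2 - 5*s + 6) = (s - 3)^2*(s - 2)*(s - 2)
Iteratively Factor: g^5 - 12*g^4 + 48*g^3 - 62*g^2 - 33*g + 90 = (g - 3)*(g^4 - 9*g^3 + 21*g^2 + g - 30) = (g - 3)*(g + 1)*(g^3 - 10*g^2 + 31*g - 30) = (g - 3)*(g - 2)*(g + 1)*(g^2 - 8*g + 15) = (g - 5)*(g - 3)*(g - 2)*(g + 1)*(g - 3)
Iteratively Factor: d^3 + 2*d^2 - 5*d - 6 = (d + 1)*(d^2 + d - 6) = (d - 2)*(d + 1)*(d + 3)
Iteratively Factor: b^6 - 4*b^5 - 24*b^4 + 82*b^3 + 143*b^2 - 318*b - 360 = (b - 5)*(b^5 + b^4 - 19*b^3 - 13*b^2 + 78*b + 72) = (b - 5)*(b - 3)*(b^4 + 4*b^3 - 7*b^2 - 34*b - 24) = (b - 5)*(b - 3)*(b + 2)*(b^3 + 2*b^2 - 11*b - 12) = (b - 5)*(b - 3)*(b + 2)*(b + 4)*(b^2 - 2*b - 3) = (b - 5)*(b - 3)*(b + 1)*(b + 2)*(b + 4)*(b - 3)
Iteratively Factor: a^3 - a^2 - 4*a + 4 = (a - 1)*(a^2 - 4) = (a - 1)*(a + 2)*(a - 2)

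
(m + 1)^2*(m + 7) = m^3 + 9*m^2 + 15*m + 7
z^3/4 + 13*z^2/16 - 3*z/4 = z*(z/4 + 1)*(z - 3/4)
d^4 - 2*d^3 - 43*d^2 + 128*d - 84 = (d - 6)*(d - 2)*(d - 1)*(d + 7)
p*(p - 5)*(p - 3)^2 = p^4 - 11*p^3 + 39*p^2 - 45*p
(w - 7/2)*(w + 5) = w^2 + 3*w/2 - 35/2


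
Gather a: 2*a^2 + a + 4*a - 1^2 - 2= 2*a^2 + 5*a - 3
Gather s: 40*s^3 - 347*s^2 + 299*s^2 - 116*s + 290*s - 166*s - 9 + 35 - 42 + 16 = 40*s^3 - 48*s^2 + 8*s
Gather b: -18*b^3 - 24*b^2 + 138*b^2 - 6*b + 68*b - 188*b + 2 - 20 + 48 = -18*b^3 + 114*b^2 - 126*b + 30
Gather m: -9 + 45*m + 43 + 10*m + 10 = 55*m + 44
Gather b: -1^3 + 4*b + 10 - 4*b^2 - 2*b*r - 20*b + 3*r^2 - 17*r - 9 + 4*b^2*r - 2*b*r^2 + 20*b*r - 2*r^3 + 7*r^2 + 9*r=b^2*(4*r - 4) + b*(-2*r^2 + 18*r - 16) - 2*r^3 + 10*r^2 - 8*r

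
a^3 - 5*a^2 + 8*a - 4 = (a - 2)^2*(a - 1)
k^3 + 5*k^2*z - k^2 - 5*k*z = k*(k - 1)*(k + 5*z)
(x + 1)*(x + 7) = x^2 + 8*x + 7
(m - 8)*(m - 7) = m^2 - 15*m + 56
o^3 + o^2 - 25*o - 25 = (o - 5)*(o + 1)*(o + 5)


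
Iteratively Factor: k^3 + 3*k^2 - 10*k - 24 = (k + 4)*(k^2 - k - 6) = (k + 2)*(k + 4)*(k - 3)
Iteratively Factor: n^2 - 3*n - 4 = (n + 1)*(n - 4)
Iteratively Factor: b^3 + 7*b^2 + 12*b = (b + 3)*(b^2 + 4*b) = b*(b + 3)*(b + 4)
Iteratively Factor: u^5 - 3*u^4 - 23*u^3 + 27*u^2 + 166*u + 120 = (u + 3)*(u^4 - 6*u^3 - 5*u^2 + 42*u + 40) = (u + 2)*(u + 3)*(u^3 - 8*u^2 + 11*u + 20) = (u - 4)*(u + 2)*(u + 3)*(u^2 - 4*u - 5) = (u - 5)*(u - 4)*(u + 2)*(u + 3)*(u + 1)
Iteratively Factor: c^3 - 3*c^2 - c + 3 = (c + 1)*(c^2 - 4*c + 3) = (c - 1)*(c + 1)*(c - 3)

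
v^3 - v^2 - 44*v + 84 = (v - 6)*(v - 2)*(v + 7)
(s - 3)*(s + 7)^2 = s^3 + 11*s^2 + 7*s - 147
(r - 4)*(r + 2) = r^2 - 2*r - 8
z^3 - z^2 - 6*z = z*(z - 3)*(z + 2)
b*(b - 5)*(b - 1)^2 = b^4 - 7*b^3 + 11*b^2 - 5*b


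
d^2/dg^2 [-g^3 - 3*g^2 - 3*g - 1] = -6*g - 6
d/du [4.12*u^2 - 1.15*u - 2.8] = 8.24*u - 1.15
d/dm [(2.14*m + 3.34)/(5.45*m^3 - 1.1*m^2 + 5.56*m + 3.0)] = (-23.326*m^3 - 52.255*m^2 + 7.348*m - 12.1504)/(29.7025*m^6 - 11.99*m^5 + 61.814*m^4 + 20.468*m^3 + 24.3136*m^2 + 33.36*m + 9.0)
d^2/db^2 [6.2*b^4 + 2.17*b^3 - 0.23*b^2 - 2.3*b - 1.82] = 74.4*b^2 + 13.02*b - 0.46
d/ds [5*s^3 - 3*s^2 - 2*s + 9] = 15*s^2 - 6*s - 2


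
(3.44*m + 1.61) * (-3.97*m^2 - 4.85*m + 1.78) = -13.6568*m^3 - 23.0757*m^2 - 1.6853*m + 2.8658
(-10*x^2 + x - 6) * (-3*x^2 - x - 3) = 30*x^4 + 7*x^3 + 47*x^2 + 3*x + 18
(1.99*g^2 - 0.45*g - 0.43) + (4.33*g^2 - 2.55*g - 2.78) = 6.32*g^2 - 3.0*g - 3.21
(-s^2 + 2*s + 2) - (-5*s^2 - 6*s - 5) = 4*s^2 + 8*s + 7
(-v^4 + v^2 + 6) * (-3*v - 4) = 3*v^5 + 4*v^4 - 3*v^3 - 4*v^2 - 18*v - 24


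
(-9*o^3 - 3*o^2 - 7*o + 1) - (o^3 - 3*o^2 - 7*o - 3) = 4 - 10*o^3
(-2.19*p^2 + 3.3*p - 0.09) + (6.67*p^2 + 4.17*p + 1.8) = 4.48*p^2 + 7.47*p + 1.71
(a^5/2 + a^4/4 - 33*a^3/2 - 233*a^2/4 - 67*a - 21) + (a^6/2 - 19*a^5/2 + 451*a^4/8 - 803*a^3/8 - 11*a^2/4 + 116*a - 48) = a^6/2 - 9*a^5 + 453*a^4/8 - 935*a^3/8 - 61*a^2 + 49*a - 69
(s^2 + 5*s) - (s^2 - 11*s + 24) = 16*s - 24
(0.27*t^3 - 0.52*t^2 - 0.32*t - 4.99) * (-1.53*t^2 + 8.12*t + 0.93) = -0.4131*t^5 + 2.988*t^4 - 3.4817*t^3 + 4.5527*t^2 - 40.8164*t - 4.6407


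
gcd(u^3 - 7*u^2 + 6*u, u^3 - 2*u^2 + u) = u^2 - u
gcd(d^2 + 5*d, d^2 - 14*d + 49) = 1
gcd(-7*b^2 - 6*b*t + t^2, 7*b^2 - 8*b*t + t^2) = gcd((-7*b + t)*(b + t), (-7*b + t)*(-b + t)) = -7*b + t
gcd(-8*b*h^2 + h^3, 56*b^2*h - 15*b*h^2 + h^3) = 8*b*h - h^2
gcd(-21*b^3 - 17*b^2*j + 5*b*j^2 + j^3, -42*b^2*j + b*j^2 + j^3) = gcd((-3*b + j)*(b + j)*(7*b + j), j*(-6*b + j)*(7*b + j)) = 7*b + j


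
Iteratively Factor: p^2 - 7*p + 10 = (p - 5)*(p - 2)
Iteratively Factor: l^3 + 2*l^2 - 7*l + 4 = (l - 1)*(l^2 + 3*l - 4) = (l - 1)^2*(l + 4)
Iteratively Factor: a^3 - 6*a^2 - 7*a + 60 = (a + 3)*(a^2 - 9*a + 20) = (a - 5)*(a + 3)*(a - 4)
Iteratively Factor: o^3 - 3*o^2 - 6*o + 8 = (o - 1)*(o^2 - 2*o - 8) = (o - 1)*(o + 2)*(o - 4)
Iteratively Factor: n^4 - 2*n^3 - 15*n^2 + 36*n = (n - 3)*(n^3 + n^2 - 12*n) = (n - 3)^2*(n^2 + 4*n) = n*(n - 3)^2*(n + 4)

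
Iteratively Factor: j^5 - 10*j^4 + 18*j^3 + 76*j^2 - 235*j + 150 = (j + 3)*(j^4 - 13*j^3 + 57*j^2 - 95*j + 50) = (j - 2)*(j + 3)*(j^3 - 11*j^2 + 35*j - 25) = (j - 5)*(j - 2)*(j + 3)*(j^2 - 6*j + 5) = (j - 5)^2*(j - 2)*(j + 3)*(j - 1)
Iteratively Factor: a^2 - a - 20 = (a + 4)*(a - 5)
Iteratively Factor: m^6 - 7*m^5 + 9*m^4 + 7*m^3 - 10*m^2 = (m - 2)*(m^5 - 5*m^4 - m^3 + 5*m^2) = (m - 2)*(m + 1)*(m^4 - 6*m^3 + 5*m^2) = m*(m - 2)*(m + 1)*(m^3 - 6*m^2 + 5*m) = m*(m - 2)*(m - 1)*(m + 1)*(m^2 - 5*m) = m*(m - 5)*(m - 2)*(m - 1)*(m + 1)*(m)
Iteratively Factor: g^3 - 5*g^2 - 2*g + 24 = (g - 3)*(g^2 - 2*g - 8) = (g - 4)*(g - 3)*(g + 2)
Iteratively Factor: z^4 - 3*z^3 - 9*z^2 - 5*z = (z + 1)*(z^3 - 4*z^2 - 5*z) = (z - 5)*(z + 1)*(z^2 + z) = z*(z - 5)*(z + 1)*(z + 1)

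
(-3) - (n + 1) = -n - 4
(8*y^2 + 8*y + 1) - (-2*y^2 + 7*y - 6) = 10*y^2 + y + 7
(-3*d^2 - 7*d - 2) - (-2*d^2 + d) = -d^2 - 8*d - 2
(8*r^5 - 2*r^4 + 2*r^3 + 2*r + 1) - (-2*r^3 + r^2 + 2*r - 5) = 8*r^5 - 2*r^4 + 4*r^3 - r^2 + 6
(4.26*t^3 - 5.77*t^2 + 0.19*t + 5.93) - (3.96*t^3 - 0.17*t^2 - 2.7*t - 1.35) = 0.3*t^3 - 5.6*t^2 + 2.89*t + 7.28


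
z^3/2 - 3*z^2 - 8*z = z*(z/2 + 1)*(z - 8)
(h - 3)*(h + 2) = h^2 - h - 6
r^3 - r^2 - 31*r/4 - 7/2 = (r - 7/2)*(r + 1/2)*(r + 2)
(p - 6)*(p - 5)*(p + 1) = p^3 - 10*p^2 + 19*p + 30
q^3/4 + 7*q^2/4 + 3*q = q*(q/4 + 1)*(q + 3)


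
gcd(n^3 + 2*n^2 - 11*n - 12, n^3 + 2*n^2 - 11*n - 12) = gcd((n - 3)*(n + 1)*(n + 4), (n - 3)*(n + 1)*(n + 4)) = n^3 + 2*n^2 - 11*n - 12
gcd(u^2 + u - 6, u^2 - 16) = 1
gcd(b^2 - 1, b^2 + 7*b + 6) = b + 1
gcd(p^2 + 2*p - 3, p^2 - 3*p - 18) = p + 3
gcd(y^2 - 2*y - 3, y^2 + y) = y + 1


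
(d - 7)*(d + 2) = d^2 - 5*d - 14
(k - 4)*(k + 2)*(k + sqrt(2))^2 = k^4 - 2*k^3 + 2*sqrt(2)*k^3 - 6*k^2 - 4*sqrt(2)*k^2 - 16*sqrt(2)*k - 4*k - 16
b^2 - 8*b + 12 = (b - 6)*(b - 2)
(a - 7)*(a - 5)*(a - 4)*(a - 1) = a^4 - 17*a^3 + 99*a^2 - 223*a + 140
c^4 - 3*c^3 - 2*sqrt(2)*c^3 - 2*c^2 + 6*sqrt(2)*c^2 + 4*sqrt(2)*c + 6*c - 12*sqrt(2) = (c - 3)*(c - 2*sqrt(2))*(c - sqrt(2))*(c + sqrt(2))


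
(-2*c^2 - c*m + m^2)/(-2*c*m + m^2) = (c + m)/m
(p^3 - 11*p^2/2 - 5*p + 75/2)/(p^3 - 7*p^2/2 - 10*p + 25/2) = (p - 3)/(p - 1)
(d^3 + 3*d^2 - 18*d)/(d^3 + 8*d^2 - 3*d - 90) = d/(d + 5)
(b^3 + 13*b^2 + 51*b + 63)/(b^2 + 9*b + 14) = (b^2 + 6*b + 9)/(b + 2)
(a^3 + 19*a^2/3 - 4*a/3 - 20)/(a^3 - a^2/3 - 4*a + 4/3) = (3*a^2 + 13*a - 30)/(3*a^2 - 7*a + 2)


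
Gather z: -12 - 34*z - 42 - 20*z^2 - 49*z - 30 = -20*z^2 - 83*z - 84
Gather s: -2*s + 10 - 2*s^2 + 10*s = -2*s^2 + 8*s + 10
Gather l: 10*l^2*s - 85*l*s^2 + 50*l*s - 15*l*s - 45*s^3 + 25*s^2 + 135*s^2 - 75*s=10*l^2*s + l*(-85*s^2 + 35*s) - 45*s^3 + 160*s^2 - 75*s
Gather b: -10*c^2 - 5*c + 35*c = -10*c^2 + 30*c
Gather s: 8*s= 8*s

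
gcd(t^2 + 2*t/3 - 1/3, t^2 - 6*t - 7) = t + 1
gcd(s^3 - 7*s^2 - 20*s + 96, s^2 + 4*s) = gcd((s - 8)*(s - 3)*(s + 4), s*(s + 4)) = s + 4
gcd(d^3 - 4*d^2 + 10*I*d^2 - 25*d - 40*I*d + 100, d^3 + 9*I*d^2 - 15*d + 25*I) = d^2 + 10*I*d - 25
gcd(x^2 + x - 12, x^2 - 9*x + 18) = x - 3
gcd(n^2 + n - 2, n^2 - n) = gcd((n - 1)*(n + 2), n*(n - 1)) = n - 1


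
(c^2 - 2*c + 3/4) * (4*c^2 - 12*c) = 4*c^4 - 20*c^3 + 27*c^2 - 9*c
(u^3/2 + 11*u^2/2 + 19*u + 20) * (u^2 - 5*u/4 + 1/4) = u^5/2 + 39*u^4/8 + 49*u^3/4 - 19*u^2/8 - 81*u/4 + 5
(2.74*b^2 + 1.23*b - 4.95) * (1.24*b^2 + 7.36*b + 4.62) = 3.3976*b^4 + 21.6916*b^3 + 15.5736*b^2 - 30.7494*b - 22.869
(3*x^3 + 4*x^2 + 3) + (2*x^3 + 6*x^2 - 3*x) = 5*x^3 + 10*x^2 - 3*x + 3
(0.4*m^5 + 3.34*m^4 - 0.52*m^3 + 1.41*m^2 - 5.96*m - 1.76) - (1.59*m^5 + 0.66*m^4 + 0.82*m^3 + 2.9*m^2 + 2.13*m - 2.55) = -1.19*m^5 + 2.68*m^4 - 1.34*m^3 - 1.49*m^2 - 8.09*m + 0.79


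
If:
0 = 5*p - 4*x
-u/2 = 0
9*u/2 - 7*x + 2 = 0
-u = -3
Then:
No Solution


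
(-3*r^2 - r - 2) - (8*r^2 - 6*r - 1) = -11*r^2 + 5*r - 1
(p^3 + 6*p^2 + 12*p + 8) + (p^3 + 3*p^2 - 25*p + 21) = 2*p^3 + 9*p^2 - 13*p + 29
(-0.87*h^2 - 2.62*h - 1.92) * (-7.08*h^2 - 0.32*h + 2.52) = 6.1596*h^4 + 18.828*h^3 + 12.2396*h^2 - 5.988*h - 4.8384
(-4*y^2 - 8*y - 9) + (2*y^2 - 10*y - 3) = -2*y^2 - 18*y - 12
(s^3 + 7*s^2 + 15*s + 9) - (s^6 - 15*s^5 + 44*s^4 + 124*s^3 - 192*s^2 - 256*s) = -s^6 + 15*s^5 - 44*s^4 - 123*s^3 + 199*s^2 + 271*s + 9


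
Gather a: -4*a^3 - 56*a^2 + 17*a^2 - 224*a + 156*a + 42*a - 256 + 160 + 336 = -4*a^3 - 39*a^2 - 26*a + 240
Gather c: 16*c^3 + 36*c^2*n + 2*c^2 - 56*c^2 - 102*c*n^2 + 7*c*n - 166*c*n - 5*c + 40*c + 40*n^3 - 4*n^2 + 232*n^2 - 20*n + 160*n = 16*c^3 + c^2*(36*n - 54) + c*(-102*n^2 - 159*n + 35) + 40*n^3 + 228*n^2 + 140*n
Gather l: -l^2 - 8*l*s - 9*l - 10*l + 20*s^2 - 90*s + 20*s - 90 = -l^2 + l*(-8*s - 19) + 20*s^2 - 70*s - 90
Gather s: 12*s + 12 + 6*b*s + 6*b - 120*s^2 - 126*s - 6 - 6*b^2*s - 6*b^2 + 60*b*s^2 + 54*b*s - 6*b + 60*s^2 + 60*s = -6*b^2 + s^2*(60*b - 60) + s*(-6*b^2 + 60*b - 54) + 6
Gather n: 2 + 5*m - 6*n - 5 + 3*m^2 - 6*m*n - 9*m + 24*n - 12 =3*m^2 - 4*m + n*(18 - 6*m) - 15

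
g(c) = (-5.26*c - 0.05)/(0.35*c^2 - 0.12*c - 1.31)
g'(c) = (0.12 - 0.7*c)*(-5.26*c - 0.05)/(0.35*c^2 - 0.12*c - 1.31)^2 - 5.26/(0.35*c^2 - 0.12*c - 1.31) = (1.841*c^2 + 0.035*c + 6.8846)/(0.1225*c^4 - 0.084*c^3 - 0.9026*c^2 + 0.3144*c + 1.7161)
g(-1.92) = 47.71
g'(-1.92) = 306.61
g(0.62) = 2.65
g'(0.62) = 4.87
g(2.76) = -14.21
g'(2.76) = 19.99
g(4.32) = -4.84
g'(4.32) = 1.87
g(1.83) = 27.07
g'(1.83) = 102.62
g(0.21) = 0.87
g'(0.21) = 4.00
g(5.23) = -3.61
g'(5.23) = 0.98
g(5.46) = -3.40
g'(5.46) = 0.86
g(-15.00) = 1.00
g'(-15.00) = 0.07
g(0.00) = 0.04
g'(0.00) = 4.01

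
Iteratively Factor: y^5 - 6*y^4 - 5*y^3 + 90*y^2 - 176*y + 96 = (y + 4)*(y^4 - 10*y^3 + 35*y^2 - 50*y + 24) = (y - 3)*(y + 4)*(y^3 - 7*y^2 + 14*y - 8) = (y - 3)*(y - 2)*(y + 4)*(y^2 - 5*y + 4) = (y - 3)*(y - 2)*(y - 1)*(y + 4)*(y - 4)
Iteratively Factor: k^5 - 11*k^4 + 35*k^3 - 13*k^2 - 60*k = (k - 3)*(k^4 - 8*k^3 + 11*k^2 + 20*k) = (k - 4)*(k - 3)*(k^3 - 4*k^2 - 5*k) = k*(k - 4)*(k - 3)*(k^2 - 4*k - 5) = k*(k - 5)*(k - 4)*(k - 3)*(k + 1)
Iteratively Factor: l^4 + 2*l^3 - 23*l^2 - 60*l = (l)*(l^3 + 2*l^2 - 23*l - 60) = l*(l + 4)*(l^2 - 2*l - 15) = l*(l - 5)*(l + 4)*(l + 3)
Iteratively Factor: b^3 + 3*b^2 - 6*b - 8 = (b - 2)*(b^2 + 5*b + 4) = (b - 2)*(b + 1)*(b + 4)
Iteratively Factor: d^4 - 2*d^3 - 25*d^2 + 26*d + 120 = (d + 2)*(d^3 - 4*d^2 - 17*d + 60) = (d - 5)*(d + 2)*(d^2 + d - 12) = (d - 5)*(d + 2)*(d + 4)*(d - 3)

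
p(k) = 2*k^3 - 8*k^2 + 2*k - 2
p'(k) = 6*k^2 - 16*k + 2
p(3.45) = -8.19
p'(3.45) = 18.22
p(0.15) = -1.87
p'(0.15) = -0.26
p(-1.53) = -30.95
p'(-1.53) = 40.53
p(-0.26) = -3.10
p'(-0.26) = 6.57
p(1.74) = -12.20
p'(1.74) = -7.67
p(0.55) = -2.99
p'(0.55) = -4.98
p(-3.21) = -157.01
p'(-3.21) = 115.18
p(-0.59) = -6.38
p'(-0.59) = 13.53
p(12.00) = 2326.00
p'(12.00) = 674.00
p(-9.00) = -2126.00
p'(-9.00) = 632.00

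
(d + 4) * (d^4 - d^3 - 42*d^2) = d^5 + 3*d^4 - 46*d^3 - 168*d^2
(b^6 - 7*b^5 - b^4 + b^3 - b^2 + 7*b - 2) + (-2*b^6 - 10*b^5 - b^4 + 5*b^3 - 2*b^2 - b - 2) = -b^6 - 17*b^5 - 2*b^4 + 6*b^3 - 3*b^2 + 6*b - 4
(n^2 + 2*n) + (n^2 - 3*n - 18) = 2*n^2 - n - 18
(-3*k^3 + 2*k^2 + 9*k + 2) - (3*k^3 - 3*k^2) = -6*k^3 + 5*k^2 + 9*k + 2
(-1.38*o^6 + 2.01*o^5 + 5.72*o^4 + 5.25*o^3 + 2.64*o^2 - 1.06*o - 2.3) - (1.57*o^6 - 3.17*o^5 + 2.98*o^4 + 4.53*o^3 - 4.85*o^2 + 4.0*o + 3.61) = -2.95*o^6 + 5.18*o^5 + 2.74*o^4 + 0.72*o^3 + 7.49*o^2 - 5.06*o - 5.91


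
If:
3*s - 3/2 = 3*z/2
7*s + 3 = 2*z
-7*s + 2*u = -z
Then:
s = -5/3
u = -11/3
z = -13/3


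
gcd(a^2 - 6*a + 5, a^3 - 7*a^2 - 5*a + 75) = a - 5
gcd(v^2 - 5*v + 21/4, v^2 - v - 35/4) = v - 7/2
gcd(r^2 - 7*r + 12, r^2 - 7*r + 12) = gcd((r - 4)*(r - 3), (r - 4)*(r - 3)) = r^2 - 7*r + 12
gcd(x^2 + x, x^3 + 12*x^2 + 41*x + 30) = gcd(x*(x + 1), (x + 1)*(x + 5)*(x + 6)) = x + 1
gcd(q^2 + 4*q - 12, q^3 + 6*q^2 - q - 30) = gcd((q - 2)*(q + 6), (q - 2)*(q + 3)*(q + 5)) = q - 2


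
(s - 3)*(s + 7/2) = s^2 + s/2 - 21/2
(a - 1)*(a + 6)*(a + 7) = a^3 + 12*a^2 + 29*a - 42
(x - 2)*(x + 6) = x^2 + 4*x - 12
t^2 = t^2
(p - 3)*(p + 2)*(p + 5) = p^3 + 4*p^2 - 11*p - 30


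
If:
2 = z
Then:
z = 2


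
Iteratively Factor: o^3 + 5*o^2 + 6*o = (o)*(o^2 + 5*o + 6) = o*(o + 3)*(o + 2)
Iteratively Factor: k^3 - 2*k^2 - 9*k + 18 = (k - 3)*(k^2 + k - 6) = (k - 3)*(k + 3)*(k - 2)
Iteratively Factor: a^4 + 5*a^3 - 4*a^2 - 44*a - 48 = (a + 4)*(a^3 + a^2 - 8*a - 12) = (a + 2)*(a + 4)*(a^2 - a - 6) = (a - 3)*(a + 2)*(a + 4)*(a + 2)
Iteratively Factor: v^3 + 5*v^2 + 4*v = (v)*(v^2 + 5*v + 4) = v*(v + 4)*(v + 1)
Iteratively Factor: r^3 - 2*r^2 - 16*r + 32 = (r - 4)*(r^2 + 2*r - 8) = (r - 4)*(r - 2)*(r + 4)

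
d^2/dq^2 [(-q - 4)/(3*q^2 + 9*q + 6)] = 2*(-(q + 4)*(2*q + 3)^2 + (3*q + 7)*(q^2 + 3*q + 2))/(3*(q^2 + 3*q + 2)^3)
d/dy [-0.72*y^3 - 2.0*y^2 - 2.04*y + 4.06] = -2.16*y^2 - 4.0*y - 2.04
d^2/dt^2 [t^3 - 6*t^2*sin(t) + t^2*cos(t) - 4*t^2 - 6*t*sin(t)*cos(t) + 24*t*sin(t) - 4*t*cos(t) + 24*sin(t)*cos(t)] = 6*t^2*sin(t) - t^2*cos(t) - 28*t*sin(t) + 12*t*sin(2*t) - 20*t*cos(t) + 6*t - 4*sin(t) - 48*sin(2*t) + 50*cos(t) - 12*cos(2*t) - 8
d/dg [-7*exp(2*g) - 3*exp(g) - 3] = (-14*exp(g) - 3)*exp(g)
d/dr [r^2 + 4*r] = 2*r + 4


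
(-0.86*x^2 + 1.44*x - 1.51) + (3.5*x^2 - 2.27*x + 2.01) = 2.64*x^2 - 0.83*x + 0.5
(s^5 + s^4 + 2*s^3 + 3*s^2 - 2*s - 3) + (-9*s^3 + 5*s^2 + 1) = s^5 + s^4 - 7*s^3 + 8*s^2 - 2*s - 2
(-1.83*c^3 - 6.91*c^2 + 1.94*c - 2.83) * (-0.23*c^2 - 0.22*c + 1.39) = 0.4209*c^5 + 1.9919*c^4 - 1.4697*c^3 - 9.3808*c^2 + 3.3192*c - 3.9337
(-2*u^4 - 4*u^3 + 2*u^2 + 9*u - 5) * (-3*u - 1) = 6*u^5 + 14*u^4 - 2*u^3 - 29*u^2 + 6*u + 5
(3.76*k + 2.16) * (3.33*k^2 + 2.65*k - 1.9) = 12.5208*k^3 + 17.1568*k^2 - 1.42*k - 4.104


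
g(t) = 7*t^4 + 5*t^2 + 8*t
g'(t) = 28*t^3 + 10*t + 8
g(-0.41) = -2.24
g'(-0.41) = 1.97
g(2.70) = 430.06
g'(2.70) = 586.12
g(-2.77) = 428.32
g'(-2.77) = -614.81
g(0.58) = 7.11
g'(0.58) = 19.26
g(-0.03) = -0.24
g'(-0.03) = 7.70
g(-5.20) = 5211.73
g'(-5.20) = -3981.02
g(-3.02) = 603.71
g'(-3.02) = -793.42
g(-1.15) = 9.66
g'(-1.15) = -46.08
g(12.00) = 145968.00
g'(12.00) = 48512.00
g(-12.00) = 145776.00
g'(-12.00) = -48496.00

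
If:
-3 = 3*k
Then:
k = -1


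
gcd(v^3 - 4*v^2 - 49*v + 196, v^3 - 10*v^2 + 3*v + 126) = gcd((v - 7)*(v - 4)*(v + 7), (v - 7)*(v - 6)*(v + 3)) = v - 7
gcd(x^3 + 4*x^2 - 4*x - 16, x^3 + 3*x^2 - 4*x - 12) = x^2 - 4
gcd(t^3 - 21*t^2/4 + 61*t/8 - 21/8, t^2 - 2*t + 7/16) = t - 7/4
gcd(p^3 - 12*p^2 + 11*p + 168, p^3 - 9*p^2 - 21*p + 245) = p - 7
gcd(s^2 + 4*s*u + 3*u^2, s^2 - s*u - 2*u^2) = s + u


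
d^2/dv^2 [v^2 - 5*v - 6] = 2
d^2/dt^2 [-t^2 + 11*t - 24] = -2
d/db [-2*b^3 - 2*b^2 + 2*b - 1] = -6*b^2 - 4*b + 2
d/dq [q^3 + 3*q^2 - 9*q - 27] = 3*q^2 + 6*q - 9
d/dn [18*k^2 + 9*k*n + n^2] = 9*k + 2*n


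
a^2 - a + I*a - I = (a - 1)*(a + I)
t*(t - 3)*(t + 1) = t^3 - 2*t^2 - 3*t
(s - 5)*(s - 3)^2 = s^3 - 11*s^2 + 39*s - 45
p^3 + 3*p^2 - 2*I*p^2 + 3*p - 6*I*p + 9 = (p + 3)*(p - 3*I)*(p + I)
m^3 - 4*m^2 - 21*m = m*(m - 7)*(m + 3)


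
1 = 1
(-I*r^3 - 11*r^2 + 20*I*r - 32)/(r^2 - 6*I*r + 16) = (-I*r^2 - 3*r - 4*I)/(r + 2*I)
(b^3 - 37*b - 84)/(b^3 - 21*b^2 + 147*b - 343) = (b^2 + 7*b + 12)/(b^2 - 14*b + 49)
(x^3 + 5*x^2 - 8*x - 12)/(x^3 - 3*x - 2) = (x + 6)/(x + 1)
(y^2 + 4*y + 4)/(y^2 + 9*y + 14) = (y + 2)/(y + 7)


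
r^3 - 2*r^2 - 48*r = r*(r - 8)*(r + 6)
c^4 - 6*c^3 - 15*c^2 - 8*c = c*(c - 8)*(c + 1)^2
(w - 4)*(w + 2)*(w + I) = w^3 - 2*w^2 + I*w^2 - 8*w - 2*I*w - 8*I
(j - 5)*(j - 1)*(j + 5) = j^3 - j^2 - 25*j + 25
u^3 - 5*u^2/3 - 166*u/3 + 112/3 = (u - 8)*(u - 2/3)*(u + 7)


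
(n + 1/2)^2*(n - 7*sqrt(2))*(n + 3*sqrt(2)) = n^4 - 4*sqrt(2)*n^3 + n^3 - 167*n^2/4 - 4*sqrt(2)*n^2 - 42*n - sqrt(2)*n - 21/2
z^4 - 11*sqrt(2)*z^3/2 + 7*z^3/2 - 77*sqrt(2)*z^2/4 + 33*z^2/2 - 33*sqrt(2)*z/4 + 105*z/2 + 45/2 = (z + 1/2)*(z + 3)*(z - 3*sqrt(2))*(z - 5*sqrt(2)/2)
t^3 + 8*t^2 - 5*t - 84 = (t - 3)*(t + 4)*(t + 7)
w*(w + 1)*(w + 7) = w^3 + 8*w^2 + 7*w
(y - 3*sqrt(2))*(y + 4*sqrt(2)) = y^2 + sqrt(2)*y - 24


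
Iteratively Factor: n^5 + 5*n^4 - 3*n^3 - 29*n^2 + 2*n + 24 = (n - 1)*(n^4 + 6*n^3 + 3*n^2 - 26*n - 24) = (n - 1)*(n + 4)*(n^3 + 2*n^2 - 5*n - 6) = (n - 2)*(n - 1)*(n + 4)*(n^2 + 4*n + 3) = (n - 2)*(n - 1)*(n + 3)*(n + 4)*(n + 1)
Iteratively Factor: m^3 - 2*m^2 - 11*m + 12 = (m - 1)*(m^2 - m - 12) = (m - 4)*(m - 1)*(m + 3)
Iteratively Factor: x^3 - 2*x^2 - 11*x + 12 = (x - 4)*(x^2 + 2*x - 3) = (x - 4)*(x + 3)*(x - 1)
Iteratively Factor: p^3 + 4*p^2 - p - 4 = (p + 1)*(p^2 + 3*p - 4) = (p + 1)*(p + 4)*(p - 1)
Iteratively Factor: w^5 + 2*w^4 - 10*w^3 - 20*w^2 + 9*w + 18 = (w - 3)*(w^4 + 5*w^3 + 5*w^2 - 5*w - 6) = (w - 3)*(w + 1)*(w^3 + 4*w^2 + w - 6) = (w - 3)*(w - 1)*(w + 1)*(w^2 + 5*w + 6) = (w - 3)*(w - 1)*(w + 1)*(w + 2)*(w + 3)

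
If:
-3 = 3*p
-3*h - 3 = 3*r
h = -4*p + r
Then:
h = 3/2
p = -1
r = -5/2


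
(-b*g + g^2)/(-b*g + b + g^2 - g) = g/(g - 1)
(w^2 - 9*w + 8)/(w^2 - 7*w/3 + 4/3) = 3*(w - 8)/(3*w - 4)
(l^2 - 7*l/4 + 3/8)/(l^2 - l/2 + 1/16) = 2*(2*l - 3)/(4*l - 1)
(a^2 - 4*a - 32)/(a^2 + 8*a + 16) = (a - 8)/(a + 4)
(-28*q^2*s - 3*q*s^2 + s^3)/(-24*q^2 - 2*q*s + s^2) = s*(7*q - s)/(6*q - s)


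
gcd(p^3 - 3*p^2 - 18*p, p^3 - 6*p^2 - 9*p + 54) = p^2 - 3*p - 18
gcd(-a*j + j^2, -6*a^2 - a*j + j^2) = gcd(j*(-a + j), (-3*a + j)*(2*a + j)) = 1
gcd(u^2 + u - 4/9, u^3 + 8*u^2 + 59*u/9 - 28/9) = u^2 + u - 4/9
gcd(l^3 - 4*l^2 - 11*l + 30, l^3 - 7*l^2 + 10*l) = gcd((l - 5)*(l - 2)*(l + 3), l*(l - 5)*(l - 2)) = l^2 - 7*l + 10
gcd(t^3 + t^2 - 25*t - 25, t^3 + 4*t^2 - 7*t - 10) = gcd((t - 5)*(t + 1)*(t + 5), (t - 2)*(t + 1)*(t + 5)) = t^2 + 6*t + 5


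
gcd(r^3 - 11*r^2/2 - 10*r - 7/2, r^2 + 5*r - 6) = 1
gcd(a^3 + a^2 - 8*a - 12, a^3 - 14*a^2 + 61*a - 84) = a - 3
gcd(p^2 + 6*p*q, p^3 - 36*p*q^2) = p^2 + 6*p*q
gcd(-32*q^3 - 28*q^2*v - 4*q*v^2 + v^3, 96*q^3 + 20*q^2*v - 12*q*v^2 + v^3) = 16*q^2 + 6*q*v - v^2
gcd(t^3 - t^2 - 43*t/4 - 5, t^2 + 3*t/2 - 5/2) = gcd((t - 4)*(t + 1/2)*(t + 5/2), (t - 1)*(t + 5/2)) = t + 5/2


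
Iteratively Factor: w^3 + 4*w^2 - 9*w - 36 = (w + 3)*(w^2 + w - 12) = (w - 3)*(w + 3)*(w + 4)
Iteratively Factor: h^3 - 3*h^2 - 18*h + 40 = (h - 5)*(h^2 + 2*h - 8) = (h - 5)*(h + 4)*(h - 2)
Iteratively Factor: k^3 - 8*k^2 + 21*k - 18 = (k - 3)*(k^2 - 5*k + 6) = (k - 3)*(k - 2)*(k - 3)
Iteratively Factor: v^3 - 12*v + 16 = (v - 2)*(v^2 + 2*v - 8) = (v - 2)*(v + 4)*(v - 2)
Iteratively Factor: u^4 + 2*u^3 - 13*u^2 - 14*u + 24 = (u + 2)*(u^3 - 13*u + 12) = (u - 3)*(u + 2)*(u^2 + 3*u - 4) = (u - 3)*(u - 1)*(u + 2)*(u + 4)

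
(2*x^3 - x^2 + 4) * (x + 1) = 2*x^4 + x^3 - x^2 + 4*x + 4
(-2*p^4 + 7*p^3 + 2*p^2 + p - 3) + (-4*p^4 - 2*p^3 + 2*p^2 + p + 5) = -6*p^4 + 5*p^3 + 4*p^2 + 2*p + 2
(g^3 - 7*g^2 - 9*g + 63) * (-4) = -4*g^3 + 28*g^2 + 36*g - 252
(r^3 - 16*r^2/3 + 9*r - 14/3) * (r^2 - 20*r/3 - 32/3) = r^5 - 12*r^4 + 305*r^3/9 - 70*r^2/9 - 584*r/9 + 448/9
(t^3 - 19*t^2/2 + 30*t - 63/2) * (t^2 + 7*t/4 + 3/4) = t^5 - 31*t^4/4 + 113*t^3/8 + 111*t^2/8 - 261*t/8 - 189/8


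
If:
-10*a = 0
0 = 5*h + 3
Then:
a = 0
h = -3/5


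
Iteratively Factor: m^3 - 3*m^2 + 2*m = (m - 1)*(m^2 - 2*m) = m*(m - 1)*(m - 2)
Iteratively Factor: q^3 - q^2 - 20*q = (q)*(q^2 - q - 20) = q*(q + 4)*(q - 5)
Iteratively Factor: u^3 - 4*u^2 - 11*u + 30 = (u - 2)*(u^2 - 2*u - 15) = (u - 2)*(u + 3)*(u - 5)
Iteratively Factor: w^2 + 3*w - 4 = (w - 1)*(w + 4)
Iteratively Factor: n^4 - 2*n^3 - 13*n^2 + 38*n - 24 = (n + 4)*(n^3 - 6*n^2 + 11*n - 6) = (n - 3)*(n + 4)*(n^2 - 3*n + 2) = (n - 3)*(n - 1)*(n + 4)*(n - 2)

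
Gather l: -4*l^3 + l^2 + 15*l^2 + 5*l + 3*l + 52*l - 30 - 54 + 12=-4*l^3 + 16*l^2 + 60*l - 72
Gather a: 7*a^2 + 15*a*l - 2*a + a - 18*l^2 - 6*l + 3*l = 7*a^2 + a*(15*l - 1) - 18*l^2 - 3*l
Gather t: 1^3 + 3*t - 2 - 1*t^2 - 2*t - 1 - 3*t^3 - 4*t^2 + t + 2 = -3*t^3 - 5*t^2 + 2*t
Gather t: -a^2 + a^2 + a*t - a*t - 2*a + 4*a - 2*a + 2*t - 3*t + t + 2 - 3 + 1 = 0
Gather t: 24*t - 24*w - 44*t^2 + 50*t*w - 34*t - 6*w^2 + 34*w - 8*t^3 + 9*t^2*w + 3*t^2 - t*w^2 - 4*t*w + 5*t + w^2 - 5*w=-8*t^3 + t^2*(9*w - 41) + t*(-w^2 + 46*w - 5) - 5*w^2 + 5*w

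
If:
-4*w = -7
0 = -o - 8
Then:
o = -8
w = 7/4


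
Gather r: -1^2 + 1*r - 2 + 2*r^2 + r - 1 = 2*r^2 + 2*r - 4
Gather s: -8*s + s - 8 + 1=-7*s - 7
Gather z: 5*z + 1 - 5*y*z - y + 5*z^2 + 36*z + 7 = -y + 5*z^2 + z*(41 - 5*y) + 8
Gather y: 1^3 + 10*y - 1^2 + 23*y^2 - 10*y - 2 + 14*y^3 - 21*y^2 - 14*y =14*y^3 + 2*y^2 - 14*y - 2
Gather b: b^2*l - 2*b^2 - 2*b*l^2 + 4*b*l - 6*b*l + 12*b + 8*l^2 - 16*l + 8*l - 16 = b^2*(l - 2) + b*(-2*l^2 - 2*l + 12) + 8*l^2 - 8*l - 16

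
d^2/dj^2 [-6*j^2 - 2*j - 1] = -12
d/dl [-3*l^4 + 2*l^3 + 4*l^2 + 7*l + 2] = -12*l^3 + 6*l^2 + 8*l + 7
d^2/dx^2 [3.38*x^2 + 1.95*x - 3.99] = 6.76000000000000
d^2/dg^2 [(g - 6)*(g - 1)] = 2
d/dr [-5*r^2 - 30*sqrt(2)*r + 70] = -10*r - 30*sqrt(2)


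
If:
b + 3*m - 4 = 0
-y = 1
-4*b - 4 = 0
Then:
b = -1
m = 5/3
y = -1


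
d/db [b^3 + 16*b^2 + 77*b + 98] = 3*b^2 + 32*b + 77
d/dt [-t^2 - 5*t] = -2*t - 5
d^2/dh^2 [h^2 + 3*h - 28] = 2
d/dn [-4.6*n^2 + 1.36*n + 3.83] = 1.36 - 9.2*n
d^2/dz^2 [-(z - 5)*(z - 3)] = -2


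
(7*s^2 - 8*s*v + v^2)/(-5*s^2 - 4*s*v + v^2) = (-7*s^2 + 8*s*v - v^2)/(5*s^2 + 4*s*v - v^2)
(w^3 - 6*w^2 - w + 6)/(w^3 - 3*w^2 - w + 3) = (w - 6)/(w - 3)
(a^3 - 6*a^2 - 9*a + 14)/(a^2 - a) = a - 5 - 14/a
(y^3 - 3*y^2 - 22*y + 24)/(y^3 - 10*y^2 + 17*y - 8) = (y^2 - 2*y - 24)/(y^2 - 9*y + 8)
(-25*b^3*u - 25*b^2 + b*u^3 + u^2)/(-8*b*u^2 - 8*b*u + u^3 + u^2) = (25*b^3*u + 25*b^2 - b*u^3 - u^2)/(u*(8*b*u + 8*b - u^2 - u))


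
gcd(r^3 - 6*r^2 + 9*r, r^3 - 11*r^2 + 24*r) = r^2 - 3*r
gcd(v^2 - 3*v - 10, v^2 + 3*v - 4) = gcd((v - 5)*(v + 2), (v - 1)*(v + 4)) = 1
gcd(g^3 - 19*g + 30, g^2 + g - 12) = g - 3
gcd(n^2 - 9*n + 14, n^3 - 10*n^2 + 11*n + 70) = n - 7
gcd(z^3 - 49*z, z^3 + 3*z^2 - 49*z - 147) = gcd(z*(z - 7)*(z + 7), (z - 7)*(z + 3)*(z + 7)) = z^2 - 49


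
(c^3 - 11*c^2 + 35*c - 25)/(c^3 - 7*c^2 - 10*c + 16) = (c^2 - 10*c + 25)/(c^2 - 6*c - 16)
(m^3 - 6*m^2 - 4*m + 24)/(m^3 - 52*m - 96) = (m^2 - 8*m + 12)/(m^2 - 2*m - 48)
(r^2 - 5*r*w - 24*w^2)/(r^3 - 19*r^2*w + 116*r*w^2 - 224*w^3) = (r + 3*w)/(r^2 - 11*r*w + 28*w^2)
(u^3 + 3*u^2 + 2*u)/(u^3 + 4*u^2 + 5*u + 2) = u/(u + 1)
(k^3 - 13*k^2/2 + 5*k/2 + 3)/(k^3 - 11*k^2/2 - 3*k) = (k - 1)/k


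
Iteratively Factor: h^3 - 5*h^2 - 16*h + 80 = (h - 5)*(h^2 - 16) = (h - 5)*(h - 4)*(h + 4)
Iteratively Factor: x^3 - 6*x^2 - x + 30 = (x - 3)*(x^2 - 3*x - 10) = (x - 5)*(x - 3)*(x + 2)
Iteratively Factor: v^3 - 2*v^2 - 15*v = (v + 3)*(v^2 - 5*v) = v*(v + 3)*(v - 5)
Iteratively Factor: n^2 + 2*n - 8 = (n + 4)*(n - 2)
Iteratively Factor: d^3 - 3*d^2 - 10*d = (d + 2)*(d^2 - 5*d) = d*(d + 2)*(d - 5)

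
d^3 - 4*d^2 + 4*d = d*(d - 2)^2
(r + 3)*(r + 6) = r^2 + 9*r + 18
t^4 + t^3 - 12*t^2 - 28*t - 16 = (t - 4)*(t + 1)*(t + 2)^2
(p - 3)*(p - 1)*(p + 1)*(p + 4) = p^4 + p^3 - 13*p^2 - p + 12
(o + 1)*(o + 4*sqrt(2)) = o^2 + o + 4*sqrt(2)*o + 4*sqrt(2)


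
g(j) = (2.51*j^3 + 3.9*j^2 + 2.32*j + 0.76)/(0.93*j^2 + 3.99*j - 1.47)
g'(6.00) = 2.35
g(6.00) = 12.46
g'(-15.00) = 2.34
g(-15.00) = -51.56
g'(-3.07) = -12.92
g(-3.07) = 8.52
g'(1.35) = 1.19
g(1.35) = 3.06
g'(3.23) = 2.03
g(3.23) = 6.32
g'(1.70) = 1.50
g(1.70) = 3.54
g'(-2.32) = -4.48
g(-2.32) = 2.62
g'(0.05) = -4.40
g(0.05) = -0.70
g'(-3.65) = -36.76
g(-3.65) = 21.35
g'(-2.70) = -7.53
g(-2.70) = 4.85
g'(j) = (-1.86*j - 3.99)*(2.51*j^3 + 3.9*j^2 + 2.32*j + 0.76)/(0.93*j^2 + 3.99*j - 1.47)^2 + (7.53*j^2 + 7.8*j + 2.32)/(0.93*j^2 + 3.99*j - 1.47) = (2.3343*j^4 + 20.0298*j^3 + 2.3343*j^2 - 12.8796*j - 6.4428)/(0.8649*j^4 + 7.4214*j^3 + 13.1859*j^2 - 11.7306*j + 2.1609)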